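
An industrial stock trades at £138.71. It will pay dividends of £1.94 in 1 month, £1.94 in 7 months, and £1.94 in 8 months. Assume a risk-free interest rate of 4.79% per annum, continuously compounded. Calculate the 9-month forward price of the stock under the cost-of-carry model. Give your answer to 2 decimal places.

PV(dividends) I = 1.94·e^(−0.0479·1/12) + 1.94·e^(−0.0479·7/12) + 1.94·e^(−0.0479·8/12)
I = 1.9323 + 1.8865 + 1.8790 = 5.6978
F = (S − I)·e^(rT) = (138.71 − 5.6978) · e^(0.0479·9/12)
= 133.0122 · e^0.035925 = 133.0122 × 1.036578 = £137.88

£137.88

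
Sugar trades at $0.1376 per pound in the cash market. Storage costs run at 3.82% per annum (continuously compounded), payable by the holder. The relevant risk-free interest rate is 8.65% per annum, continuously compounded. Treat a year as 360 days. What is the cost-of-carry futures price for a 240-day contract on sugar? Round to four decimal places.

Net carry = r + u − y = 0.0865 + 0.0382 − 0.0000 = 0.1247
F = S·e^((r+u−y)T) = 0.1376 · e^(0.1247 × 240/360) = 0.1376 · e^0.083133
= 0.1376 × 1.086686 = $0.1495 per pound

$0.1495 per pound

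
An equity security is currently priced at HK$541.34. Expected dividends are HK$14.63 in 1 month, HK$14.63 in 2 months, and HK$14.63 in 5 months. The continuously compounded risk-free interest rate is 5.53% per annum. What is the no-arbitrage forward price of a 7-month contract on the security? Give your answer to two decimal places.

PV(dividends) I = 14.63·e^(−0.0553·1/12) + 14.63·e^(−0.0553·2/12) + 14.63·e^(−0.0553·5/12)
I = 14.5627 + 14.4958 + 14.2968 = 43.3553
F = (S − I)·e^(rT) = (541.34 − 43.3553) · e^(0.0553·7/12)
= 497.9847 · e^0.032258 = 497.9847 × 1.032784 = HK$514.31

HK$514.31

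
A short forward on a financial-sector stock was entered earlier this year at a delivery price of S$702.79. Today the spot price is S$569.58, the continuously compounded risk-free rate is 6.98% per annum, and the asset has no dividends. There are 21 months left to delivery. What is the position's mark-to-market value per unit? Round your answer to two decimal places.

S$52.40

Current fair forward for the remaining 21 months: F = S·e^(r·T), r = 0.0698
F = 569.58 · e^(0.0698 × 21/12) = 569.58 × 1.129924 = 643.5821
Value of long forward = (F − K)·e^(−rT) = (643.5821 − 702.79) · e^(−0.0698·21/12)
= -59.2079 × 0.885016 = -52.40
Short position value = −(long value) = S$52.40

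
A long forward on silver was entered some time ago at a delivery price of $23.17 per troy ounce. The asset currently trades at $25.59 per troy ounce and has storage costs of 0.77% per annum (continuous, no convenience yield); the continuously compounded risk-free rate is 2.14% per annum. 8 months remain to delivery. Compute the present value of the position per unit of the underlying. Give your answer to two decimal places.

$2.88 per troy ounce

Current fair forward for the remaining 8 months: F = S·e^((r + u)·T), (r + u) = 0.0214 + 0.0077 = 0.0291
F = 25.59 · e^(0.0291 × 8/12) = 25.59 × 1.019589 = 26.0913
Value of long forward = (F − K)·e^(−rT) = (26.0913 − 23.17) · e^(−0.0214·8/12)
= 2.9213 × 0.985835 = 2.88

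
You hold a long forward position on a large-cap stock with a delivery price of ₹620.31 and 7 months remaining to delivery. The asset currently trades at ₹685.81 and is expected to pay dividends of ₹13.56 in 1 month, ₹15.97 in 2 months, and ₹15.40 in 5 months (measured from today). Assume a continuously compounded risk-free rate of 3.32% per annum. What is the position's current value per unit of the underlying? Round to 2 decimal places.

PV(remaining dividends) I = 13.56·e^(−0.0332·1/12) + 15.97·e^(−0.0332·2/12) + 15.40·e^(−0.0332·5/12) = 44.5928
Current forward F = (S − I)·e^(rT) = (685.81 − 44.5928)·e^(0.0332·7/12) = 641.2172 × 1.019555 = 653.7562
Value (long) = (F − K)·e^(−rT) = (653.7562 − 620.31) × 0.980820 = 32.8047
Value = ₹32.80

₹32.80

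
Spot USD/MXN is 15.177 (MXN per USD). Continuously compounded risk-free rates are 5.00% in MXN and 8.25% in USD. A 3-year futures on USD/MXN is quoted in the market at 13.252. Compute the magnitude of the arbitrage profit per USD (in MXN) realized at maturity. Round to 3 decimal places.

Fair futures: F* = S·e^(carry·T), with carry = (r_MXN − r_USD) = 0.0500 − 0.0825 = -0.0325
F* = 15.177 · e^(-0.0325 × 3) = 15.177 · e^-0.097500 = 15.177 × 0.907102 = 13.7671
Market 13.252 < fair 13.7671: forward underpriced → reverse cash-and-carry (short spot, go long the forward).
At maturity, profit = |F_mkt − F*| = |13.252 − 13.7671| = 0.515 per USD (in MXN)

0.515 per USD (in MXN)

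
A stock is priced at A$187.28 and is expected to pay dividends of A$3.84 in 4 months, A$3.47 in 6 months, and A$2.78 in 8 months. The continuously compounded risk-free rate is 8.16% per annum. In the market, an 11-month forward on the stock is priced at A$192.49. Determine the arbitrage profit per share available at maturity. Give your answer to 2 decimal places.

A$1.12 per share

PV(dividends) I = 3.84·e^(−0.0816·4/12) + 3.47·e^(−0.0816·6/12) + 2.78·e^(−0.0816·8/12) = 9.7010
Fair forward F* = (S − I)·e^(rT) = (187.28 − 9.7010)·e^0.074800 = 177.5790 × 1.077669 = 191.3714
Market A$192.49 > fair 191.3714: forward overpriced → cash-and-carry (borrow at r, buy the stock and collect the dividends, short the forward).
Profit at T = |F_mkt − F*| = |192.49 − 191.3714| = A$1.12 per share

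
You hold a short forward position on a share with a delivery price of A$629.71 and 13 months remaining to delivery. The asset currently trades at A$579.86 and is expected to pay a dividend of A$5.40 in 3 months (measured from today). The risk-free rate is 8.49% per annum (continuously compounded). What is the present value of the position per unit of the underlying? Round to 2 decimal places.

-A$0.20

PV(remaining dividends) I = 5.40·e^(−0.0849·3/12) = 5.2866
Current forward F = (S − I)·e^(rT) = (579.86 − 5.2866)·e^(0.0849·13/12) = 574.5734 × 1.096337 = 629.9261
Value (long) = (F − K)·e^(−rT) = (629.9261 − 629.71) × 0.912128 = 0.1971
Short position value = −(long value) = -A$0.20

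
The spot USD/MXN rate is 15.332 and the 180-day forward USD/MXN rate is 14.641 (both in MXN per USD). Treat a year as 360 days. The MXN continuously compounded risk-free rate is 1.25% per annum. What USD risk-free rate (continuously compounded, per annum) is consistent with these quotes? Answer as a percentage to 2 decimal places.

10.47%

F = S·e^((r_MXN − r_USD)T) ⇒ r_USD = r_MXN − ln(F/S)/T
ln(14.641/15.332) = -0.046116; /(180/360) = -0.092232
r_USD = 0.0125 + 0.092232 = 0.104732
r_USD = 10.47%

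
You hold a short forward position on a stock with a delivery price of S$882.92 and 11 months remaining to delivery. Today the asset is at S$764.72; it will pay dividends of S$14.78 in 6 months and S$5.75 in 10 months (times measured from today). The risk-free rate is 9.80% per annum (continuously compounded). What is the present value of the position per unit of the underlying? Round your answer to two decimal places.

PV(remaining dividends) I = 14.78·e^(−0.0980·6/12) + 5.75·e^(−0.0980·10/12) = 19.3723
Current forward F = (S − I)·e^(rT) = (764.72 − 19.3723)·e^(0.0980·11/12) = 745.3477 × 1.093992 = 815.4044
Value (long) = (F − K)·e^(−rT) = (815.4044 − 882.92) × 0.914084 = -61.7149
Short position value = −(long value) = S$61.71

S$61.71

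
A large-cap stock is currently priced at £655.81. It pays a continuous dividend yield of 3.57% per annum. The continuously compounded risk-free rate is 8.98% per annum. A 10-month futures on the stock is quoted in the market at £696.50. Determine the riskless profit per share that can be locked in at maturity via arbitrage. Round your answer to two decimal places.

Fair futures: F* = S·e^(carry·T), with carry = (r − q) = 0.0898 − 0.0357 = 0.0541
F* = 655.81 · e^(0.0541 × 10/12) = 655.81 · e^0.045083 = 655.81 × 1.046115 = £686.0527
Market £696.50 > fair £686.0527: forward overpriced → cash-and-carry (buy spot, short the forward).
At maturity, profit = |F_mkt − F*| = |696.50 − 686.0527| = £10.45 per share

£10.45 per share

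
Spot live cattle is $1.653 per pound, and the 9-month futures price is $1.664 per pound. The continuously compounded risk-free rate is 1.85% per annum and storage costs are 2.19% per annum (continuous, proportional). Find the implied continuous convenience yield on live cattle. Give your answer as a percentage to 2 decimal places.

3.16%

F = S·e^((r+u−y)T) ⇒ (r+u−y) = ln(F/S)/T
ln(1.664/1.653) = 0.006633; /T ⇒ 0.008844
y = r + u − ln(F/S)/T = 0.0185 + 0.0219 − 0.008844 = 0.031556
y = 3.16%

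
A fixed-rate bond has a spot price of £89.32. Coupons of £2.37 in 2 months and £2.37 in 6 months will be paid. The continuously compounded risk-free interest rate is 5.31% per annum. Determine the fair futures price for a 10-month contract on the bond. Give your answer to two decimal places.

PV(coupons) I = 2.37·e^(−0.0531·2/12) + 2.37·e^(−0.0531·6/12)
I = 2.3491 + 2.3079 = 4.6570
F = (S − I)·e^(rT) = (89.32 − 4.6570) · e^(0.0531·10/12)
= 84.6630 · e^0.044250 = 84.6630 × 1.045244 = £88.49

£88.49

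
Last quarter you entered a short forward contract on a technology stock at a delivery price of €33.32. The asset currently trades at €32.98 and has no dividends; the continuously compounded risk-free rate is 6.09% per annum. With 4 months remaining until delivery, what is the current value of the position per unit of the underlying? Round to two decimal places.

Current fair forward for the remaining 4 months: F = S·e^(r·T), r = 0.0609
F = 32.98 · e^(0.0609 × 4/12) = 32.98 × 1.020507 = 33.6563
Value of long forward = (F − K)·e^(−rT) = (33.6563 − 33.32) · e^(−0.0609·4/12)
= 0.3363 × 0.979905 = 0.33
Short position value = −(long value) = -€0.33

-€0.33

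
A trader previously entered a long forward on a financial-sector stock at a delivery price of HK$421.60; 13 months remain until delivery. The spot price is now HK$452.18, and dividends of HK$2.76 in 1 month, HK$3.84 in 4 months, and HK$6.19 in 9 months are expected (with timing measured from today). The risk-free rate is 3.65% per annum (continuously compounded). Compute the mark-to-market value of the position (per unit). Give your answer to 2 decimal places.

PV(remaining dividends) I = 2.76·e^(−0.0365·1/12) + 3.84·e^(−0.0365·4/12) + 6.19·e^(−0.0365·9/12) = 12.5680
Current forward F = (S − I)·e^(rT) = (452.18 − 12.5680)·e^(0.0365·13/12) = 439.6120 × 1.040334 = 457.3433
Value (long) = (F − K)·e^(−rT) = (457.3433 − 421.60) × 0.961230 = 34.3575
Value = HK$34.36

HK$34.36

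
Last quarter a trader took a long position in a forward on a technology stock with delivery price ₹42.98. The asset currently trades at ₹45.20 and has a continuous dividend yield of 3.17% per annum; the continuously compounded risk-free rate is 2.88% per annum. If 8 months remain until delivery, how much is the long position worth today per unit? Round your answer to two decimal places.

₹2.09

Current fair forward for the remaining 8 months: F = S·e^((r − q)·T), (r − q) = 0.0288 − 0.0317 = -0.0029
F = 45.20 · e^(-0.0029 × 8/12) = 45.20 × 0.998069 = 45.1127
Value of long forward = (F − K)·e^(−rT) = (45.1127 − 42.98) · e^(−0.0288·8/12)
= 2.1327 × 0.980983 = 2.09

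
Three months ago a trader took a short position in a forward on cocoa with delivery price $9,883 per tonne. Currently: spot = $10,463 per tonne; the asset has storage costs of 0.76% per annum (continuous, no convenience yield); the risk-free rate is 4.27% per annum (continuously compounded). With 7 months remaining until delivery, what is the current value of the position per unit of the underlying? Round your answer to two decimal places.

Current fair forward for the remaining 7 months: F = S·e^((r + u)·T), (r + u) = 0.0427 + 0.0076 = 0.0503
F = 10463 · e^(0.0503 × 7/12) = 10463 × 1.02977637 = 10774.5502
Value of long forward = (F − K)·e^(−rT) = (10774.5502 − 9883) · e^(−0.0427·7/12)
= 891.5502 × 0.97539932 = 869.62
Short position value = −(long value) = -$869.62

-$869.62 per tonne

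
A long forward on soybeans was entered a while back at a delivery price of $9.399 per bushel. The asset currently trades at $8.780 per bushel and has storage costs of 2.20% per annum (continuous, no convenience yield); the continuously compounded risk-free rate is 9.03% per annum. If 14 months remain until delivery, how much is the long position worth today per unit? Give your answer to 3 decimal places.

$0.549 per bushel

Current fair forward for the remaining 14 months: F = S·e^((r + u)·T), (r + u) = 0.0903 + 0.0220 = 0.1123
F = 8.780 · e^(0.1123 × 14/12) = 8.780 × 1.139987 = 10.0091
Value of long forward = (F − K)·e^(−rT) = (10.0091 − 9.399) · e^(−0.0903·14/12)
= 0.6101 × 0.900009 = 0.549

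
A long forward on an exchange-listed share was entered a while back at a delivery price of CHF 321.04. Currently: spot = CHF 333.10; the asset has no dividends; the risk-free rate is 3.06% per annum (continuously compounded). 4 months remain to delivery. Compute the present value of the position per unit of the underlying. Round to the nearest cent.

CHF 15.32

Current fair forward for the remaining 4 months: F = S·e^(r·T), r = 0.0306
F = 333.10 · e^(0.0306 × 4/12) = 333.10 × 1.010252 = 336.5149
Value of long forward = (F − K)·e^(−rT) = (336.5149 − 321.04) · e^(−0.0306·4/12)
= 15.4749 × 0.989852 = 15.32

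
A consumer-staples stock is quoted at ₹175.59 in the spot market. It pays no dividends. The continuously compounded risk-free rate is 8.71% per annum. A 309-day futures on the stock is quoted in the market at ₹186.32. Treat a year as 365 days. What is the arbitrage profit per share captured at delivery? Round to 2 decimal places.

₹2.71 per share

Fair futures: F* = S·e^(carry·T), with carry = r = 0.0871
F* = 175.59 · e^(0.0871 × 309/365) = 175.59 · e^0.073737 = 175.59 × 1.076524 = ₹189.0268
Market ₹186.32 < fair ₹189.0268: forward underpriced → reverse cash-and-carry (short spot, go long the forward).
At maturity, profit = |F_mkt − F*| = |186.32 − 189.0268| = ₹2.71 per share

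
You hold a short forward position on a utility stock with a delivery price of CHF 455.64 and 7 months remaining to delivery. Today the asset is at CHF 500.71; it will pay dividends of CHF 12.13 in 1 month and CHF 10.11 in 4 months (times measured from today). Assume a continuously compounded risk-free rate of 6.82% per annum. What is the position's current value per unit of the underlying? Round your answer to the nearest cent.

-CHF 40.90

PV(remaining dividends) I = 12.13·e^(−0.0682·1/12) + 10.11·e^(−0.0682·4/12) = 21.9440
Current forward F = (S − I)·e^(rT) = (500.71 − 21.9440)·e^(0.0682·7/12) = 478.7660 × 1.040585 = 498.1967
Value (long) = (F − K)·e^(−rT) = (498.1967 − 455.64) × 0.960998 = 40.8969
Short position value = −(long value) = -CHF 40.90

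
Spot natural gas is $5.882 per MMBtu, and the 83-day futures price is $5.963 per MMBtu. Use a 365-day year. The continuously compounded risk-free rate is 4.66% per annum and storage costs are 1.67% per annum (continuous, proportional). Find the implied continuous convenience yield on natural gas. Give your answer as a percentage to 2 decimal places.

F = S·e^((r+u−y)T) ⇒ (r+u−y) = ln(F/S)/T
ln(5.963/5.882) = 0.013677; /T ⇒ 0.060146
y = r + u − ln(F/S)/T = 0.0466 + 0.0167 − 0.060146 = 0.003154
y = 0.32%

0.32%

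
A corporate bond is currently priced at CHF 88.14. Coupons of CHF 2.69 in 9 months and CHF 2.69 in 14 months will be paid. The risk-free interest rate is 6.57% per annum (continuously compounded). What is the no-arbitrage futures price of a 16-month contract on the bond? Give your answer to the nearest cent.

PV(coupons) I = 2.69·e^(−0.0657·9/12) + 2.69·e^(−0.0657·14/12)
I = 2.5607 + 2.4915 = 5.0522
F = (S − I)·e^(rT) = (88.14 − 5.0522) · e^(0.0657·16/12)
= 83.0878 · e^0.087600 = 83.0878 × 1.091551 = CHF 90.69

CHF 90.69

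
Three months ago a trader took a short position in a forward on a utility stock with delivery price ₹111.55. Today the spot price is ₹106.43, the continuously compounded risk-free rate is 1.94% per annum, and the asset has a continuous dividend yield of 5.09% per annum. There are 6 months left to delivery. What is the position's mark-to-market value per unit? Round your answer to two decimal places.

Current fair forward for the remaining 6 months: F = S·e^((r − q)·T), (r − q) = 0.0194 − 0.0509 = -0.0315
F = 106.43 · e^(-0.0315 × 6/12) = 106.43 × 0.984373 = 104.7668
Value of long forward = (F − K)·e^(−rT) = (104.7668 − 111.55) · e^(−0.0194·6/12)
= -6.7832 × 0.990347 = -6.72
Short position value = −(long value) = ₹6.72

₹6.72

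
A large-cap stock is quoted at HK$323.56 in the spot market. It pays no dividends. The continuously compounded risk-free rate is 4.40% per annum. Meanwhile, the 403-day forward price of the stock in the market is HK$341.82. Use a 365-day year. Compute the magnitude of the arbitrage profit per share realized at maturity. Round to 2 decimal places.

Fair forward: F* = S·e^(carry·T), with carry = r = 0.0440
F* = 323.56 · e^(0.0440 × 403/365) = 323.56 · e^0.048581 = 323.56 × 1.049780 = HK$339.6668
Market HK$341.82 > fair HK$339.6668: forward overpriced → cash-and-carry (buy spot, short the forward).
At maturity, profit = |F_mkt − F*| = |341.82 − 339.6668| = HK$2.15 per share

HK$2.15 per share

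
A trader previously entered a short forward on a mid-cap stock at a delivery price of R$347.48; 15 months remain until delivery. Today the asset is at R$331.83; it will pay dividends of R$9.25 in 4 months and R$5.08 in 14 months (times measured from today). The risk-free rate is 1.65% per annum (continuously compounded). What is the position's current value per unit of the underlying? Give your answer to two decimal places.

PV(remaining dividends) I = 9.25·e^(−0.0165·4/12) + 5.08·e^(−0.0165·14/12) = 14.1824
Current forward F = (S − I)·e^(rT) = (331.83 − 14.1824)·e^(0.0165·15/12) = 317.6476 × 1.020839 = 324.2671
Value (long) = (F − K)·e^(−rT) = (324.2671 − 347.48) × 0.979586 = -22.7390
Short position value = −(long value) = R$22.74

R$22.74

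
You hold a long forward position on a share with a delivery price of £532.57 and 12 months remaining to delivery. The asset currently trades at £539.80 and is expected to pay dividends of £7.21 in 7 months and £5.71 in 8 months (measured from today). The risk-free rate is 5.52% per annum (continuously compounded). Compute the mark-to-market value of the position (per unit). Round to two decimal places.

PV(remaining dividends) I = 7.21·e^(−0.0552·7/12) + 5.71·e^(−0.0552·8/12) = 12.4852
Current forward F = (S − I)·e^(rT) = (539.80 − 12.4852)·e^(0.0552·12/12) = 527.3148 × 1.056752 = 557.2410
Value (long) = (F − K)·e^(−rT) = (557.2410 − 532.57) × 0.946296 = 23.3461
Value = £23.35

£23.35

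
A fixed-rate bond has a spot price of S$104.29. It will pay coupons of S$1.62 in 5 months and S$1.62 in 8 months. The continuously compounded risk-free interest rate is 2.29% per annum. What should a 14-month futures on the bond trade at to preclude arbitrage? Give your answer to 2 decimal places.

PV(coupons) I = 1.62·e^(−0.0229·5/12) + 1.62·e^(−0.0229·8/12)
I = 1.6046 + 1.5955 = 3.2001
F = (S − I)·e^(rT) = (104.29 − 3.2001) · e^(0.0229·14/12)
= 101.0899 · e^0.026717 = 101.0899 × 1.027077 = S$103.83

S$103.83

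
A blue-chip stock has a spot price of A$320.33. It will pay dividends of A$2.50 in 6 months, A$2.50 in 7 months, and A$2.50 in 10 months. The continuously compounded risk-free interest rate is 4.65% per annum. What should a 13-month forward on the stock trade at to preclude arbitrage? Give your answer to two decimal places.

PV(dividends) I = 2.50·e^(−0.0465·6/12) + 2.50·e^(−0.0465·7/12) + 2.50·e^(−0.0465·10/12)
I = 2.4425 + 2.4331 + 2.4050 = 7.2806
F = (S − I)·e^(rT) = (320.33 − 7.2806) · e^(0.0465·13/12)
= 313.0494 · e^0.050375 = 313.0494 × 1.051665 = A$329.22

A$329.22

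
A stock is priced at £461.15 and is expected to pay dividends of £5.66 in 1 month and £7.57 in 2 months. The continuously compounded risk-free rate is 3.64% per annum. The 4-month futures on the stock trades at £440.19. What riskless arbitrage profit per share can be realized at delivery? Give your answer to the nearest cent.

£13.26 per share

PV(dividends) I = 5.66·e^(−0.0364·1/12) + 7.57·e^(−0.0364·2/12) = 13.1671
Fair futures F* = (S − I)·e^(rT) = (461.15 − 13.1671)·e^0.012133 = 447.9829 × 1.012207 = 453.4514
Market £440.19 < fair 453.4514: forward underpriced → reverse cash-and-carry (short the stock, invest proceeds at r, pay the dividends, go long the forward).
Profit at T = |F_mkt − F*| = |440.19 − 453.4514| = £13.26 per share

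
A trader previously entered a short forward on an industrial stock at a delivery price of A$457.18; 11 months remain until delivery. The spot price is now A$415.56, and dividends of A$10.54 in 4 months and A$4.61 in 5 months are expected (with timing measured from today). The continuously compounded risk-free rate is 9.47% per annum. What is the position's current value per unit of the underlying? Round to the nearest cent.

PV(remaining dividends) I = 10.54·e^(−0.0947·4/12) + 4.61·e^(−0.0947·5/12) = 14.6441
Current forward F = (S − I)·e^(rT) = (415.56 − 14.6441)·e^(0.0947·11/12) = 400.9159 × 1.090688 = 437.2742
Value (long) = (F − K)·e^(−rT) = (437.2742 − 457.18) × 0.916853 = -18.2507
Short position value = −(long value) = A$18.25

A$18.25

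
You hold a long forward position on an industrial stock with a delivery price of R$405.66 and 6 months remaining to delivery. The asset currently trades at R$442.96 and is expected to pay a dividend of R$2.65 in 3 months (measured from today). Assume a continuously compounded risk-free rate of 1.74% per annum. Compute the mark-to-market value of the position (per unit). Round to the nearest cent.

R$38.18

PV(remaining dividends) I = 2.65·e^(−0.0174·3/12) = 2.6385
Current forward F = (S − I)·e^(rT) = (442.96 − 2.6385)·e^(0.0174·6/12) = 440.3215 × 1.008738 = 444.1690
Value (long) = (F − K)·e^(−rT) = (444.1690 − 405.66) × 0.991338 = 38.1754
Value = R$38.18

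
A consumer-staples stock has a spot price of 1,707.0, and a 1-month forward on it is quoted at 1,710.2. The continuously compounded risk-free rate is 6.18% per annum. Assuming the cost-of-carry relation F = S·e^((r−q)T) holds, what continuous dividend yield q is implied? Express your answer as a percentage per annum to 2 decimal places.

From F = S·e^((r−q)T): (r − q) = ln(F/S)/T
ln(1710.2/1707.0) = ln(1.001875) = 0.001873
(r − q) = 0.001873 / (1/12) = 0.022476
q = r − ln(F/S)/T = 0.0618 − 0.022476 = 0.039324
q = 3.93%

3.93%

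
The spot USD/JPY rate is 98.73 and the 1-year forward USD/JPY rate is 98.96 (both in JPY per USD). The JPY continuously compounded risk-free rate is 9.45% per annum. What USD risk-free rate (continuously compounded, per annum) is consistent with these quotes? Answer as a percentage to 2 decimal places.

9.22%

F = S·e^((r_JPY − r_USD)T) ⇒ r_USD = r_JPY − ln(F/S)/T
ln(98.96/98.73) = 0.002327; /(1) = 0.002327
r_USD = 0.0945 − 0.002327 = 0.092173
r_USD = 9.22%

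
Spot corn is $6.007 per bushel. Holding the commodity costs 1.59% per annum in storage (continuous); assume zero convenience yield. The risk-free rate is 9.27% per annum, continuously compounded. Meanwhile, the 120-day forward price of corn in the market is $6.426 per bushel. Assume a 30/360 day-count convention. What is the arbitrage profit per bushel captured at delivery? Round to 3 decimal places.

Fair forward: F* = S·e^(carry·T), with carry = (r + u) = 0.0927 + 0.0159 = 0.1086
F* = 6.007 · e^(0.1086 × 120/360) = 6.007 · e^0.036200 = 6.007 × 1.036863 = $6.2284
Market $6.426 > fair $6.2284: forward overpriced → cash-and-carry (buy spot, short the forward).
At maturity, profit = |F_mkt − F*| = |6.426 − 6.2284| = $0.198 per bushel

$0.198 per bushel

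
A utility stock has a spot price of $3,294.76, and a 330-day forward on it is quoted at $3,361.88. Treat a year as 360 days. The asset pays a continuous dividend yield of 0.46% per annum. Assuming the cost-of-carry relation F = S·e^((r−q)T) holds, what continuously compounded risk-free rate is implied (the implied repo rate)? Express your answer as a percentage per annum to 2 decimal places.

From F = S·e^((r−q)T): (r − q) = ln(F/S)/T
ln(3361.88/3294.76) = ln(1.020372) = 0.020167
(r − q) = 0.020167 / (330/360) = 0.022000
r = ln(F/S)/T + q = 0.022000 + 0.0046 = 0.026600
r = 2.66%

2.66%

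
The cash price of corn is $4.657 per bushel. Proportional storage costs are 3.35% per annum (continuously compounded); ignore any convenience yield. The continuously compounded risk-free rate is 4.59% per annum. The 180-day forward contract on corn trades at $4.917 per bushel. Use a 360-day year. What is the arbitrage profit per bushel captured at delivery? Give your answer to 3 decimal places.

Fair forward: F* = S·e^(carry·T), with carry = (r + u) = 0.0459 + 0.0335 = 0.0794
F* = 4.657 · e^(0.0794 × 180/360) = 4.657 · e^0.039700 = 4.657 × 1.040499 = $4.8456
Market $4.917 > fair $4.8456: forward overpriced → cash-and-carry (buy spot, short the forward).
At maturity, profit = |F_mkt − F*| = |4.917 − 4.8456| = $0.071 per bushel

$0.071 per bushel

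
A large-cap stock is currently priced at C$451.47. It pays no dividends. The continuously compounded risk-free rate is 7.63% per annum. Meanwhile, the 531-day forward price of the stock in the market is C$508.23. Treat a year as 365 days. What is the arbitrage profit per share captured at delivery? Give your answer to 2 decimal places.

Fair forward: F* = S·e^(carry·T), with carry = r = 0.0763
F* = 451.47 · e^(0.0763 × 531/365) = 451.47 · e^0.111001 = 451.47 × 1.117396 = C$504.4708
Market C$508.23 > fair C$504.4708: forward overpriced → cash-and-carry (buy spot, short the forward).
At maturity, profit = |F_mkt − F*| = |508.23 − 504.4708| = C$3.76 per share

C$3.76 per share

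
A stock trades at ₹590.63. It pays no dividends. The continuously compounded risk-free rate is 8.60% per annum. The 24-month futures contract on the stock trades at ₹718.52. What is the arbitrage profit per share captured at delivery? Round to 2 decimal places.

Fair futures: F* = S·e^(carry·T), with carry = r = 0.0860
F* = 590.63 · e^(0.0860 × 24/12) = 590.63 · e^0.172000 = 590.63 × 1.187678 = ₹701.4783
Market ₹718.52 > fair ₹701.4783: forward overpriced → cash-and-carry (buy spot, short the forward).
At maturity, profit = |F_mkt − F*| = |718.52 − 701.4783| = ₹17.04 per share

₹17.04 per share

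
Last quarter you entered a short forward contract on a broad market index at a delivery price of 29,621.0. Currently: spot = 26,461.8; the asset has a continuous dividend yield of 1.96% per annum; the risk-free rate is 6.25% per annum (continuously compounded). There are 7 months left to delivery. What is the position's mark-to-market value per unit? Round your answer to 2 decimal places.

Current fair forward for the remaining 7 months: F = S·e^((r − q)·T), (r − q) = 0.0625 − 0.0196 = 0.0429
F = 26461.8 · e^(0.0429 × 7/12) = 26461.8 × 1.02534075 = 27132.3619
Value of long forward = (F − K)·e^(−rT) = (27132.3619 − 29621.0) · e^(−0.0625·7/12)
= -2488.6381 × 0.96419827 = -2399.54
Short position value = −(long value) = 2399.54

2399.54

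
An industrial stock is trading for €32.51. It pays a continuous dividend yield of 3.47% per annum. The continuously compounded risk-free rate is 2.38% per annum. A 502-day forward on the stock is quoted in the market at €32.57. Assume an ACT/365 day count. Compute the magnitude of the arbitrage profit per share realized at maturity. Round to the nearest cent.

Fair forward: F* = S·e^(carry·T), with carry = (r − q) = 0.0238 − 0.0347 = -0.0109
F* = 32.51 · e^(-0.0109 × 502/365) = 32.51 · e^-0.014991 = 32.51 × 0.985121 = €32.0263
Market €32.57 > fair €32.0263: forward overpriced → cash-and-carry (buy spot, short the forward).
At maturity, profit = |F_mkt − F*| = |32.57 − 32.0263| = €0.54 per share

€0.54 per share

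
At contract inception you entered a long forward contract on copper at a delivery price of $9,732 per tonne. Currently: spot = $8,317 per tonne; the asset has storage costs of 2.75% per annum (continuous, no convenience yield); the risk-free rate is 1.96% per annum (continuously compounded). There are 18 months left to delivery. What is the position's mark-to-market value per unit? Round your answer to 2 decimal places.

Current fair forward for the remaining 18 months: F = S·e^((r + u)·T), (r + u) = 0.0196 + 0.0275 = 0.0471
F = 8317 · e^(0.0471 × 18/12) = 8317 × 1.07320554 = 8925.8505
Value of long forward = (F − K)·e^(−rT) = (8925.8505 − 9732) · e^(−0.0196·18/12)
= -806.1495 × 0.97102798 = -782.79

-$782.79 per tonne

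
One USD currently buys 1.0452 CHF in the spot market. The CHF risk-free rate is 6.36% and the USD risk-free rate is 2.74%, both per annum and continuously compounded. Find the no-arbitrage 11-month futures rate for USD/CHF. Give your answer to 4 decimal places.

F = S·e^((r_CHF − r_USD)T) = 1.0452 · e^((0.0636 − 0.0274) × 11/12)
= 1.0452 · e^0.033183 = 1.0452 × 1.033740
F = 1.0805 CHF per USD

1.0805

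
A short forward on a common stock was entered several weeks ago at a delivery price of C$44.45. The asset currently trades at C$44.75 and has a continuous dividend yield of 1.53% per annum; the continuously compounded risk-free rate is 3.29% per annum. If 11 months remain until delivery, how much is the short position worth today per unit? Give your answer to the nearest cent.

Current fair forward for the remaining 11 months: F = S·e^((r − q)·T), (r − q) = 0.0329 − 0.0153 = 0.0176
F = 44.75 · e^(0.0176 × 11/12) = 44.75 × 1.016264 = 45.4778
Value of long forward = (F − K)·e^(−rT) = (45.4778 − 44.45) · e^(−0.0329·11/12)
= 1.0278 × 0.970292 = 1.00
Short position value = −(long value) = -C$1.00

-C$1.00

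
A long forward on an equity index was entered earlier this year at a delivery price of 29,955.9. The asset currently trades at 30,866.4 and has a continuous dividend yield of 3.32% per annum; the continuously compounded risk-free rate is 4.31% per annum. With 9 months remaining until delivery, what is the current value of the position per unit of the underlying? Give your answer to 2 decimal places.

Current fair forward for the remaining 9 months: F = S·e^((r − q)·T), (r − q) = 0.0431 − 0.0332 = 0.0099
F = 30866.4 · e^(0.0099 × 9/12) = 30866.4 × 1.00745263 = 31096.4359
Value of long forward = (F − K)·e^(−rT) = (31096.4359 − 29955.9) · e^(−0.0431·9/12)
= 1140.5359 × 0.96819187 = 1104.26

1104.26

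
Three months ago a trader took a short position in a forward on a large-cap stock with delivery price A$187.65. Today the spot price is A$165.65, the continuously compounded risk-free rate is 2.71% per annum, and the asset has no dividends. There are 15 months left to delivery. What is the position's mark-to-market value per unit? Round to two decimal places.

Current fair forward for the remaining 15 months: F = S·e^(r·T), r = 0.0271
F = 165.65 · e^(0.0271 × 15/12) = 165.65 × 1.034455 = 171.3575
Value of long forward = (F − K)·e^(−rT) = (171.3575 − 187.65) · e^(−0.0271·15/12)
= -16.2925 × 0.966692 = -15.75
Short position value = −(long value) = A$15.75

A$15.75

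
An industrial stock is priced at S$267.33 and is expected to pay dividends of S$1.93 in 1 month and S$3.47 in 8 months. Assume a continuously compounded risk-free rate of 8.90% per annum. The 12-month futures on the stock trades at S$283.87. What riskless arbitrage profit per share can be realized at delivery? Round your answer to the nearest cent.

PV(dividends) I = 1.93·e^(−0.0890·1/12) + 3.47·e^(−0.0890·8/12) = 5.1858
Fair futures F* = (S − I)·e^(rT) = (267.33 − 5.1858)·e^0.089000 = 262.1442 × 1.093081 = 286.5448
Market S$283.87 < fair 286.5448: forward underpriced → reverse cash-and-carry (short the stock, invest proceeds at r, pay the dividends, go long the forward).
Profit at T = |F_mkt − F*| = |283.87 − 286.5448| = S$2.67 per share

S$2.67 per share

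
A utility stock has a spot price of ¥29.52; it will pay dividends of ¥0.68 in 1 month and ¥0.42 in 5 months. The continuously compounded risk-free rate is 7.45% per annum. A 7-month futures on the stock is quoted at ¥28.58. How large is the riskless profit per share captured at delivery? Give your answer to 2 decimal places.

¥1.12 per share

PV(dividends) I = 0.68·e^(−0.0745·1/12) + 0.42·e^(−0.0745·5/12) = 1.0830
Fair futures F* = (S − I)·e^(rT) = (29.52 − 1.0830)·e^0.043458 = 28.4370 × 1.044416 = 29.7001
Market ¥28.58 < fair 29.7001: forward underpriced → reverse cash-and-carry (short the stock, invest proceeds at r, pay the dividends, go long the forward).
Profit at T = |F_mkt − F*| = |28.58 − 29.7001| = ¥1.12 per share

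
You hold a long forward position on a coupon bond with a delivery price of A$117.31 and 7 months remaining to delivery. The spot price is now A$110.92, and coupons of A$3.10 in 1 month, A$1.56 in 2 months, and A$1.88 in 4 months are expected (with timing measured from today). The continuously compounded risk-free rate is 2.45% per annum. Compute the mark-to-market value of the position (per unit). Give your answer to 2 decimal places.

-A$11.24

PV(remaining coupons) I = 3.10·e^(−0.0245·1/12) + 1.56·e^(−0.0245·2/12) + 1.88·e^(−0.0245·4/12) = 6.5120
Current forward F = (S − I)·e^(rT) = (110.92 − 6.5120)·e^(0.0245·7/12) = 104.4080 × 1.014394 = 105.9108
Value (long) = (F − K)·e^(−rT) = (105.9108 − 117.31) × 0.985810 = -11.2374
Value = -A$11.24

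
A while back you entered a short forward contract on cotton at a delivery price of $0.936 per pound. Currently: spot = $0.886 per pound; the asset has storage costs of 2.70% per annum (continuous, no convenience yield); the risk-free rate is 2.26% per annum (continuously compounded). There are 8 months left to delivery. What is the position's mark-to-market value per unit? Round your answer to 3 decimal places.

Current fair forward for the remaining 8 months: F = S·e^((r + u)·T), (r + u) = 0.0226 + 0.0270 = 0.0496
F = 0.886 · e^(0.0496 × 8/12) = 0.886 × 1.033619 = 0.9158
Value of long forward = (F − K)·e^(−rT) = (0.9158 − 0.936) · e^(−0.0226·8/12)
= -0.0202 × 0.985046 = -0.020
Short position value = −(long value) = $0.020

$0.020 per pound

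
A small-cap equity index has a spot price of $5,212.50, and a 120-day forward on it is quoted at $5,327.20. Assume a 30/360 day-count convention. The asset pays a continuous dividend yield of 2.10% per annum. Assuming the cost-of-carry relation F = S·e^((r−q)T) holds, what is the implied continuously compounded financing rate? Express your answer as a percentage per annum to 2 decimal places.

From F = S·e^((r−q)T): (r − q) = ln(F/S)/T
ln(5327.20/5212.50) = ln(1.022005) = 0.021766
(r − q) = 0.021766 / (120/360) = 0.065298
r = ln(F/S)/T + q = 0.065298 + 0.0210 = 0.086298
r = 8.63%

8.63%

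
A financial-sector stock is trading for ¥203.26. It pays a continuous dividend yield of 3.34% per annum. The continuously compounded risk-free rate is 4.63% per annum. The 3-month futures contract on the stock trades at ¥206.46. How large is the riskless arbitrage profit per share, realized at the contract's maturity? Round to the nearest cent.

Fair futures: F* = S·e^(carry·T), with carry = (r − q) = 0.0463 − 0.0334 = 0.0129
F* = 203.26 · e^(0.0129 × 3/12) = 203.26 · e^0.003225 = 203.26 × 1.003230 = ¥203.9165
Market ¥206.46 > fair ¥203.9165: forward overpriced → cash-and-carry (buy spot, short the forward).
At maturity, profit = |F_mkt − F*| = |206.46 − 203.9165| = ¥2.54 per share

¥2.54 per share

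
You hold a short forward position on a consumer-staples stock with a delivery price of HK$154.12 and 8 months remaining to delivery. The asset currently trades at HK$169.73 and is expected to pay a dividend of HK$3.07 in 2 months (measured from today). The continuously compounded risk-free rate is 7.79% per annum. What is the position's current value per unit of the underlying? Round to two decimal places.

-HK$20.38

PV(remaining dividends) I = 3.07·e^(−0.0779·2/12) = 3.0304
Current forward F = (S − I)·e^(rT) = (169.73 − 3.0304)·e^(0.0779·8/12) = 166.6996 × 1.053306 = 175.5857
Value (long) = (F − K)·e^(−rT) = (175.5857 − 154.12) × 0.949392 = 20.3794
Short position value = −(long value) = -HK$20.38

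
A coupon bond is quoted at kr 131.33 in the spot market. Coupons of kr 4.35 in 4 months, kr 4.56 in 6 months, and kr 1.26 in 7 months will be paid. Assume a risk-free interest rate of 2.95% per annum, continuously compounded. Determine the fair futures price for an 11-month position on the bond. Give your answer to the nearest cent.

PV(coupons) I = 4.35·e^(−0.0295·4/12) + 4.56·e^(−0.0295·6/12) + 1.26·e^(−0.0295·7/12)
I = 4.3074 + 4.4932 + 1.2385 = 10.0391
F = (S − I)·e^(rT) = (131.33 − 10.0391) · e^(0.0295·11/12)
= 121.2909 · e^0.027042 = 121.2909 × 1.027411 = kr 124.62

kr 124.62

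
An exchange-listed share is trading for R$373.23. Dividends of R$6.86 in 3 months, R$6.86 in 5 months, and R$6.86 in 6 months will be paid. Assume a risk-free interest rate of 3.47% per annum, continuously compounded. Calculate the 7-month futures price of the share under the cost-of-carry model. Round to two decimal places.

R$360.14

PV(dividends) I = 6.86·e^(−0.0347·3/12) + 6.86·e^(−0.0347·5/12) + 6.86·e^(−0.0347·6/12)
I = 6.8007 + 6.7615 + 6.7420 = 20.3042
F = (S − I)·e^(rT) = (373.23 − 20.3042) · e^(0.0347·7/12)
= 352.9258 · e^0.020242 = 352.9258 × 1.020448 = R$360.14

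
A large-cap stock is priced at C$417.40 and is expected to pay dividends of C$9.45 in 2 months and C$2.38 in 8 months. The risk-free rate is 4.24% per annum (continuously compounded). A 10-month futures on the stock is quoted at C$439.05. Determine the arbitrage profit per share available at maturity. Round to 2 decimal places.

PV(dividends) I = 9.45·e^(−0.0424·2/12) + 2.38·e^(−0.0424·8/12) = 11.6971
Fair futures F* = (S − I)·e^(rT) = (417.40 − 11.6971)·e^0.035333 = 405.7029 × 1.035965 = 420.2940
Market C$439.05 > fair 420.2940: forward overpriced → cash-and-carry (borrow at r, buy the stock and collect the dividends, short the forward).
Profit at T = |F_mkt − F*| = |439.05 − 420.2940| = C$18.76 per share

C$18.76 per share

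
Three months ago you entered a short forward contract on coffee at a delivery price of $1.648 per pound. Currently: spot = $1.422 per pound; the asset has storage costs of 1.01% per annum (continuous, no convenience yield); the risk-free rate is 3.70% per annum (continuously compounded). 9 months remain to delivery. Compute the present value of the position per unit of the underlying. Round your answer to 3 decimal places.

$0.170 per pound

Current fair forward for the remaining 9 months: F = S·e^((r + u)·T), (r + u) = 0.0370 + 0.0101 = 0.0471
F = 1.422 · e^(0.0471 × 9/12) = 1.422 × 1.035956 = 1.4731
Value of long forward = (F − K)·e^(−rT) = (1.4731 − 1.648) · e^(−0.0370·9/12)
= -0.1749 × 0.972631 = -0.170
Short position value = −(long value) = $0.170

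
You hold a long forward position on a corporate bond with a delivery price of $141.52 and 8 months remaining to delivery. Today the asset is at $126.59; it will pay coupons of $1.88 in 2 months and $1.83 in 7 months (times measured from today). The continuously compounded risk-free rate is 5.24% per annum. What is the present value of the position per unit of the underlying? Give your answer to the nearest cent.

-$13.71

PV(remaining coupons) I = 1.88·e^(−0.0524·2/12) + 1.83·e^(−0.0524·7/12) = 3.6386
Current forward F = (S − I)·e^(rT) = (126.59 − 3.6386)·e^(0.0524·8/12) = 122.9514 × 1.035551 = 127.3224
Value (long) = (F − K)·e^(−rT) = (127.3224 − 141.52) × 0.965670 = -13.7102
Value = -$13.71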